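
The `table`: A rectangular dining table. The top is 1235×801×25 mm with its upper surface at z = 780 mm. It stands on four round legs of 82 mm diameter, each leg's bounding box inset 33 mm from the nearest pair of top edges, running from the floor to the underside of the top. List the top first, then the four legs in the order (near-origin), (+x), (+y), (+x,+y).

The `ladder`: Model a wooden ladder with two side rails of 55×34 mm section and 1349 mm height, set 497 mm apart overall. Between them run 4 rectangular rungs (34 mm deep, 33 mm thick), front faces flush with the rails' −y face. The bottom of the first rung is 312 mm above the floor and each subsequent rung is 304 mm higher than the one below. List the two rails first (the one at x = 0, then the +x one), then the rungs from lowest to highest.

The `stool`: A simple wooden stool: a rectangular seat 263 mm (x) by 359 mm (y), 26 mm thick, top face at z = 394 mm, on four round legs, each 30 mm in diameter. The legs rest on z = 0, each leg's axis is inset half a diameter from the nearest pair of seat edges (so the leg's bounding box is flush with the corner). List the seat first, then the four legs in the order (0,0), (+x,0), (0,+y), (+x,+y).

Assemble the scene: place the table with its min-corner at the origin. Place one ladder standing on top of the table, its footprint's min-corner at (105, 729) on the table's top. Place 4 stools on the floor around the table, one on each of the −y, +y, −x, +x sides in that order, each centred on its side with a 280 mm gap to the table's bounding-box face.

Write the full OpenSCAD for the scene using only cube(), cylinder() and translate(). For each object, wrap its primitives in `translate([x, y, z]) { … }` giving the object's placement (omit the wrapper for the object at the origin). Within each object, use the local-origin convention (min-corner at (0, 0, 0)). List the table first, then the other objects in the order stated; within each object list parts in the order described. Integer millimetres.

translate([0, 0, 755]) cube([1235, 801, 25]);
translate([74, 74, 0]) cylinder(h = 755, r = 41);
translate([1161, 74, 0]) cylinder(h = 755, r = 41);
translate([74, 727, 0]) cylinder(h = 755, r = 41);
translate([1161, 727, 0]) cylinder(h = 755, r = 41);
translate([105, 729, 780]) {
  cube([55, 34, 1349]);
  translate([442, 0, 0]) cube([55, 34, 1349]);
  translate([55, 0, 312]) cube([387, 34, 33]);
  translate([55, 0, 616]) cube([387, 34, 33]);
  translate([55, 0, 920]) cube([387, 34, 33]);
  translate([55, 0, 1224]) cube([387, 34, 33]);
}
translate([486, -639, 0]) {
  translate([0, 0, 368]) cube([263, 359, 26]);
  translate([15, 15, 0]) cylinder(h = 368, r = 15);
  translate([248, 15, 0]) cylinder(h = 368, r = 15);
  translate([15, 344, 0]) cylinder(h = 368, r = 15);
  translate([248, 344, 0]) cylinder(h = 368, r = 15);
}
translate([486, 1081, 0]) {
  translate([0, 0, 368]) cube([263, 359, 26]);
  translate([15, 15, 0]) cylinder(h = 368, r = 15);
  translate([248, 15, 0]) cylinder(h = 368, r = 15);
  translate([15, 344, 0]) cylinder(h = 368, r = 15);
  translate([248, 344, 0]) cylinder(h = 368, r = 15);
}
translate([-543, 221, 0]) {
  translate([0, 0, 368]) cube([263, 359, 26]);
  translate([15, 15, 0]) cylinder(h = 368, r = 15);
  translate([248, 15, 0]) cylinder(h = 368, r = 15);
  translate([15, 344, 0]) cylinder(h = 368, r = 15);
  translate([248, 344, 0]) cylinder(h = 368, r = 15);
}
translate([1515, 221, 0]) {
  translate([0, 0, 368]) cube([263, 359, 26]);
  translate([15, 15, 0]) cylinder(h = 368, r = 15);
  translate([248, 15, 0]) cylinder(h = 368, r = 15);
  translate([15, 344, 0]) cylinder(h = 368, r = 15);
  translate([248, 344, 0]) cylinder(h = 368, r = 15);
}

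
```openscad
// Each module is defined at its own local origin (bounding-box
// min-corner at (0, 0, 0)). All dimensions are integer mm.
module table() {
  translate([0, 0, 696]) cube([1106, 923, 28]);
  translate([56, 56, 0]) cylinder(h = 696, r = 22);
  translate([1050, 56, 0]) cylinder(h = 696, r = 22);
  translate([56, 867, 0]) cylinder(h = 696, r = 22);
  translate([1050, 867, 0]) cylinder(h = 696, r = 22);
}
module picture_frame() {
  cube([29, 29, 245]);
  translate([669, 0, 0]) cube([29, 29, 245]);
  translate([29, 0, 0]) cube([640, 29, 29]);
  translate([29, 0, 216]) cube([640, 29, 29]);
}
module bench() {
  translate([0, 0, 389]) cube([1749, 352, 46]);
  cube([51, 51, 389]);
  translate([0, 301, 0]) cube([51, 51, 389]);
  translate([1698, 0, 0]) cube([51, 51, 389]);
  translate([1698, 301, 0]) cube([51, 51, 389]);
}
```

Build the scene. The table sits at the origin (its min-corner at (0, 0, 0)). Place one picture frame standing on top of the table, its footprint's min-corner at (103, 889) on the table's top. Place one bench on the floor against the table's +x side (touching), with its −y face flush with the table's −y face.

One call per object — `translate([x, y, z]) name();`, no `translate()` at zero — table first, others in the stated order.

table();
translate([103, 889, 724]) picture_frame();
translate([1106, 0, 0]) bench();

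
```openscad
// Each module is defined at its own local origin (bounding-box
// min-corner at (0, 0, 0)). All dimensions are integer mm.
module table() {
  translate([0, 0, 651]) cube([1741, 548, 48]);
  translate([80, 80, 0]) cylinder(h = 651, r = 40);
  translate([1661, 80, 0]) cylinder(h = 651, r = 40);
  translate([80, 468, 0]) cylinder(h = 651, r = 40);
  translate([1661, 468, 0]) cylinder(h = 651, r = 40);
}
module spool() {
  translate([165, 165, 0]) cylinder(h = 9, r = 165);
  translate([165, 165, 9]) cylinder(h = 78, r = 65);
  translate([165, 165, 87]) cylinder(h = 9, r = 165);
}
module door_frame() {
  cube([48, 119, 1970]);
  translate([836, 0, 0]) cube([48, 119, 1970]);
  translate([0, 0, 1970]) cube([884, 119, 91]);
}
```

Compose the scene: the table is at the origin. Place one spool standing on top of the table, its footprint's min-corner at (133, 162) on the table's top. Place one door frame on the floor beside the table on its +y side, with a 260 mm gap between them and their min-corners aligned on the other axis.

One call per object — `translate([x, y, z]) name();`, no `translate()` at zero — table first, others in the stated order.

table();
translate([133, 162, 699]) spool();
translate([0, 808, 0]) door_frame();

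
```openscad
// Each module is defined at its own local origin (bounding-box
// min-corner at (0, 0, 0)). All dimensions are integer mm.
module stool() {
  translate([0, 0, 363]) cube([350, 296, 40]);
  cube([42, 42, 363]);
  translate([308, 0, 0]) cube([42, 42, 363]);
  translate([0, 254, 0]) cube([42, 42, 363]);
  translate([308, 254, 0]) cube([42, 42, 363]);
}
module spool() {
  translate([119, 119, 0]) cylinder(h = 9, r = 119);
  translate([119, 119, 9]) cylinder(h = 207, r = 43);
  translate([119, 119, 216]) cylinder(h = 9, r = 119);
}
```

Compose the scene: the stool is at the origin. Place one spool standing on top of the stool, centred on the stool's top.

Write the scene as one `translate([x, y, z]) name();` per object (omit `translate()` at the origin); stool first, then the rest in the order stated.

stool();
translate([56, 29, 403]) spool();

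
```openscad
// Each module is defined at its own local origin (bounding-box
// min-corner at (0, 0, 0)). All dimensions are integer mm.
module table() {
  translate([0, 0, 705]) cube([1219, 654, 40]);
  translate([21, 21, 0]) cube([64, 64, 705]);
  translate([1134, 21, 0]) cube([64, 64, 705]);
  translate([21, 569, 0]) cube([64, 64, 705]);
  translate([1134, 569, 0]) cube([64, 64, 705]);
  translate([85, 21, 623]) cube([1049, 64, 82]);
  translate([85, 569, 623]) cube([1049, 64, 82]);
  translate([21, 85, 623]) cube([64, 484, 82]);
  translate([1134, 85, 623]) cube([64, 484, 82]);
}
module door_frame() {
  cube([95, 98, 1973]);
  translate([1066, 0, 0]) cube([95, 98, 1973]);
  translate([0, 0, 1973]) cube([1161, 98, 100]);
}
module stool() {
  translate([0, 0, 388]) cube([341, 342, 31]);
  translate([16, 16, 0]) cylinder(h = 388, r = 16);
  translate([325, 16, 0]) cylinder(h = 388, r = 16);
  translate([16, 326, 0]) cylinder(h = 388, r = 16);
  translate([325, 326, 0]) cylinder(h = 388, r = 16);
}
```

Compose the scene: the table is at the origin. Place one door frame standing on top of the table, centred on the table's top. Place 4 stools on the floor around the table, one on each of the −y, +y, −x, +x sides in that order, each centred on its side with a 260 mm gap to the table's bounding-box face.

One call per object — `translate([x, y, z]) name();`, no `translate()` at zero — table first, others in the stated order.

table();
translate([29, 278, 745]) door_frame();
translate([439, -602, 0]) stool();
translate([439, 914, 0]) stool();
translate([-601, 156, 0]) stool();
translate([1479, 156, 0]) stool();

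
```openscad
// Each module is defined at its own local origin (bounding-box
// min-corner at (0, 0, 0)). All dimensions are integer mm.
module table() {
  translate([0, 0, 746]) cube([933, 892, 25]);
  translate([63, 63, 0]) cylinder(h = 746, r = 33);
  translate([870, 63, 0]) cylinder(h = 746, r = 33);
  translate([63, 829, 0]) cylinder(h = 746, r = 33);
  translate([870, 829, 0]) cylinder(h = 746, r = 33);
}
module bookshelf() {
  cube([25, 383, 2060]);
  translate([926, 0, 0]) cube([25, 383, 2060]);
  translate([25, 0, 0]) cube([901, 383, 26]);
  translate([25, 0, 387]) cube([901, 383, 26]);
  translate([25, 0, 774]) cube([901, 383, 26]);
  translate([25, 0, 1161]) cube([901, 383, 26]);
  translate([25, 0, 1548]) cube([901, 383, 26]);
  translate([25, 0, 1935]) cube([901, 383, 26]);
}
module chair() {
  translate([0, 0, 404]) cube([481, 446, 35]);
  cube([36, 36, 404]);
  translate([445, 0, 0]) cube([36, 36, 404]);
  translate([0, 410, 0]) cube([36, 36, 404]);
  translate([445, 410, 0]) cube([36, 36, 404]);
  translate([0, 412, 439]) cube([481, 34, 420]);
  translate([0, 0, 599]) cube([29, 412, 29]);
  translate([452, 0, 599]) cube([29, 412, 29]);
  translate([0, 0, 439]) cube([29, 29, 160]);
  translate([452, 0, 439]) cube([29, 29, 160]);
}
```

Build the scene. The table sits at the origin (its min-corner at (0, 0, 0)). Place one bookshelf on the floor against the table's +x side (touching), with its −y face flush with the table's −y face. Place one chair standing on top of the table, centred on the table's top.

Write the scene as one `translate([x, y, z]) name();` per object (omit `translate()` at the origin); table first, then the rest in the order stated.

table();
translate([933, 0, 0]) bookshelf();
translate([226, 223, 771]) chair();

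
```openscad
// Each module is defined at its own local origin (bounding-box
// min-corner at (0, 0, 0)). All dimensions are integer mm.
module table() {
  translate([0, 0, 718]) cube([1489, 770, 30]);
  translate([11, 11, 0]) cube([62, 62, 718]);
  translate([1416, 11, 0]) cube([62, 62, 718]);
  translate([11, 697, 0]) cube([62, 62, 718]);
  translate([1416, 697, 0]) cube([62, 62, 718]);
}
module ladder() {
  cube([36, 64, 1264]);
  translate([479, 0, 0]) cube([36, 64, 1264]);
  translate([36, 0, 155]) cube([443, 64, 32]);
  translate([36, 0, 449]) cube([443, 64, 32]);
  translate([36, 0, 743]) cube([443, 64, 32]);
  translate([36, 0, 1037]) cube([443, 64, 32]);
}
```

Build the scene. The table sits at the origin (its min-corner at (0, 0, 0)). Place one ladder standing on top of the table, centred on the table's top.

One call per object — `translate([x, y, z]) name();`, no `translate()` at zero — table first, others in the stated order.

table();
translate([487, 353, 748]) ladder();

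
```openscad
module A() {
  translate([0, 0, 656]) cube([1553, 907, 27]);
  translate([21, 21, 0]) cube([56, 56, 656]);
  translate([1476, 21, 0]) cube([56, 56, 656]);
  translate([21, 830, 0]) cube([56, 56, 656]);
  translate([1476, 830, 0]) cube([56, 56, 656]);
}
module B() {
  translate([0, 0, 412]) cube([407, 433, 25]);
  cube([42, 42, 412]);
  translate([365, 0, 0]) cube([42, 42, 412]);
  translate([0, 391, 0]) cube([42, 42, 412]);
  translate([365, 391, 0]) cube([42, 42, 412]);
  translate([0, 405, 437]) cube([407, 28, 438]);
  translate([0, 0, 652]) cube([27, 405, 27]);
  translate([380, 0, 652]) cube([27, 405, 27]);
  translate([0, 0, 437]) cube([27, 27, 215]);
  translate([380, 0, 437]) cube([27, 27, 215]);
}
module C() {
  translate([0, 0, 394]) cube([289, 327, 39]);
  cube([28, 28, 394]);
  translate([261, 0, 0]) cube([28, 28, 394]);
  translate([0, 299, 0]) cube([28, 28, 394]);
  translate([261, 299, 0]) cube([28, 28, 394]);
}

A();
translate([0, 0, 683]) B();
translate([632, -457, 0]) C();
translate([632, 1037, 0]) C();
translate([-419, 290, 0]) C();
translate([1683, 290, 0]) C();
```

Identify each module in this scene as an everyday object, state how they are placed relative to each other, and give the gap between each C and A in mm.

Each stool's nearest face is 130 mm from the table's bounding box.

A is a table. B is a chair. C is a stool. The chair is on top of the table. Four stools sit around the table at the −y, +y, −x, +x sides. The gap between each stool and the table is 130 mm.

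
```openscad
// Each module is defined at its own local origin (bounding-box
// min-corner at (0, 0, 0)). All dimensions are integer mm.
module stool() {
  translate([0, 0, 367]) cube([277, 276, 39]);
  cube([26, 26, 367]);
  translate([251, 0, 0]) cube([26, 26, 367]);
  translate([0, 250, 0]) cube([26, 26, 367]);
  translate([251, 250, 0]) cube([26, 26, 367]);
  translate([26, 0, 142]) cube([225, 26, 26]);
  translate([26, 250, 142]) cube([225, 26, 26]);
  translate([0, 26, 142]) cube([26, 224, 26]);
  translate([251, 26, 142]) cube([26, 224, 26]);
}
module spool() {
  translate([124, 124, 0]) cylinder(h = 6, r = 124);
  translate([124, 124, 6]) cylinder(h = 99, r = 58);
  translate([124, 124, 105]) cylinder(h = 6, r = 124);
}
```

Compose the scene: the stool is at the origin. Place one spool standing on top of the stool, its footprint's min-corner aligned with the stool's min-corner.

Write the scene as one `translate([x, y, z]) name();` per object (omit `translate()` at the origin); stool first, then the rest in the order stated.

stool();
translate([0, 0, 406]) spool();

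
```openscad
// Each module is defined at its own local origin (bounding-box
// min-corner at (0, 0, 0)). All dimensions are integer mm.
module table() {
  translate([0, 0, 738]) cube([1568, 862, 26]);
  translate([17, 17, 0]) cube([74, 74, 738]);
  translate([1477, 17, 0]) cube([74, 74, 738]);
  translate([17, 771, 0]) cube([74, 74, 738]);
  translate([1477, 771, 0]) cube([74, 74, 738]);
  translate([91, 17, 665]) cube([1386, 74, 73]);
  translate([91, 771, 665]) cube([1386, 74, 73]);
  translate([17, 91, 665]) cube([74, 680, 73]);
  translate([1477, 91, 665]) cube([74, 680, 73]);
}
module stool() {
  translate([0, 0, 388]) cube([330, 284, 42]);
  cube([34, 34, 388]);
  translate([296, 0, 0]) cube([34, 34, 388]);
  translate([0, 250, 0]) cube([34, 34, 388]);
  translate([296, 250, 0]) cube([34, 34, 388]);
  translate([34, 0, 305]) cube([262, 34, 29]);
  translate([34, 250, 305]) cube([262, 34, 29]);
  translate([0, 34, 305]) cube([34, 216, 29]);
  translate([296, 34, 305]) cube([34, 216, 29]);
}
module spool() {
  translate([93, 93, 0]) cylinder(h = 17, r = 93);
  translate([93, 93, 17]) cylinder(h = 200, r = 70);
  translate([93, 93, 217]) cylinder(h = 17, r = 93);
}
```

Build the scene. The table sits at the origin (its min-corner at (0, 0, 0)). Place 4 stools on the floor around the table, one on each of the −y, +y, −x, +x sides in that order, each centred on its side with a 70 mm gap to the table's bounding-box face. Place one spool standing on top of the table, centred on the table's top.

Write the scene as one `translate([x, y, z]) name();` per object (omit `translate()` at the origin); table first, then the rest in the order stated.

table();
translate([619, -354, 0]) stool();
translate([619, 932, 0]) stool();
translate([-400, 289, 0]) stool();
translate([1638, 289, 0]) stool();
translate([691, 338, 764]) spool();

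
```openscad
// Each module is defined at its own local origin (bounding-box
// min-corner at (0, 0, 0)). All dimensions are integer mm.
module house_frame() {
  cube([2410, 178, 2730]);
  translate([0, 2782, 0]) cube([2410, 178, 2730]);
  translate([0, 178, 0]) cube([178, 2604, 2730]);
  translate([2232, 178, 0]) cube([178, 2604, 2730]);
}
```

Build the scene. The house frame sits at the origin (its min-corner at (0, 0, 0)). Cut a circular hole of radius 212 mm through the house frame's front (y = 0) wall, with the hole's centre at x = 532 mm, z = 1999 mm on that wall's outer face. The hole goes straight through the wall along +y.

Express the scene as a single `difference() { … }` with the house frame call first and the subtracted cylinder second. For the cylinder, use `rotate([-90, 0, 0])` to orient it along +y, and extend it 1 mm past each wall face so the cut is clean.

difference() {
  house_frame();
  translate([532, -1, 1999]) rotate([-90, 0, 0]) cylinder(h = 180, r = 212);
}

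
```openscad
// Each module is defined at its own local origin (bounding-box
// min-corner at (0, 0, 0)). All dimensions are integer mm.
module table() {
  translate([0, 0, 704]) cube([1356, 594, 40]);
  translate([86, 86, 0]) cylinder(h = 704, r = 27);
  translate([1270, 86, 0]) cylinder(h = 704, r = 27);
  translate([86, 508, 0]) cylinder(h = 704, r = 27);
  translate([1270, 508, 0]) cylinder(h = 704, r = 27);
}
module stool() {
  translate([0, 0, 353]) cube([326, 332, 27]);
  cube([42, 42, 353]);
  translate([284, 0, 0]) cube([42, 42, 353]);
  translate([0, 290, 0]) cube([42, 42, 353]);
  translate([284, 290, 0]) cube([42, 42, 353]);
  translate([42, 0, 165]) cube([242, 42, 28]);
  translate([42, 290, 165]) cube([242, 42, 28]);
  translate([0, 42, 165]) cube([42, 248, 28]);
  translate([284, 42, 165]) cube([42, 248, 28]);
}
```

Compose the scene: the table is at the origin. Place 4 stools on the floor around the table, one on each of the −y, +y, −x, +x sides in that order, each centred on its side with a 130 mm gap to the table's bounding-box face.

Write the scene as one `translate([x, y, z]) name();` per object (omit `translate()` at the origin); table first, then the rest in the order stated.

table();
translate([515, -462, 0]) stool();
translate([515, 724, 0]) stool();
translate([-456, 131, 0]) stool();
translate([1486, 131, 0]) stool();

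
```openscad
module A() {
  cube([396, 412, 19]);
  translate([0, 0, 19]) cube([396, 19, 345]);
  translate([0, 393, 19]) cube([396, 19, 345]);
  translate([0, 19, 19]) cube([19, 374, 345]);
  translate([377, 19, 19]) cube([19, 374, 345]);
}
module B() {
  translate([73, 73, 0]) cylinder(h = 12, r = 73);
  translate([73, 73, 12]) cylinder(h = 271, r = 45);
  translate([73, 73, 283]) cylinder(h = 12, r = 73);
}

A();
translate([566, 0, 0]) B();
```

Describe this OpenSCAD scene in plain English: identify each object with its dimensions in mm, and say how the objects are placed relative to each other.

A is an open storage box with external size 396×412×364 mm and wall thickness 19 mm (the base is also 19 mm thick). The base covers the whole footprint; the four walls stand on the base, with the y-facing walls full-width and the x-facing walls fitting between their inner faces.

B is a spool: two coaxial disc flanges of radius 73 mm and thickness 12 mm, joined by a core cylinder of radius 45 mm and height 271 mm. The lower flange rests on z = 0 and the three cylinders share a vertical axis.

The spool is on the floor beside the open box on its +x side.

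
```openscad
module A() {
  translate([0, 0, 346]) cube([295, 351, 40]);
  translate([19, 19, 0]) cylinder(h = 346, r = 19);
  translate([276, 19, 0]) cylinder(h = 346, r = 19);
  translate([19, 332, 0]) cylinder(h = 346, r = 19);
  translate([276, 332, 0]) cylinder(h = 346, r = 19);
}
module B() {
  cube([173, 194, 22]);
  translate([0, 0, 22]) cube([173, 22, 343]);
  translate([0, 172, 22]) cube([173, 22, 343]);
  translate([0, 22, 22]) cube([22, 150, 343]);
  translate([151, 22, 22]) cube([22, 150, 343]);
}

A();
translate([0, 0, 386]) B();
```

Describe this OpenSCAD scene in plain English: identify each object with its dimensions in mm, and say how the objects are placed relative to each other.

A is a four-legged stool. The seat is a 295×351×40 mm slab whose top surface is at z = 386 mm; four round legs, each 38 mm in diameter, run from the floor (z = 0) to the underside of the seat, each leg's axis is inset half a diameter from the nearest pair of seat edges (so the leg's bounding box is flush with the corner).

B is an open storage box with external size 173×194×365 mm and wall thickness 22 mm (the base is also 22 mm thick). The base covers the whole footprint; the four walls stand on the base, with the y-facing walls full-width and the x-facing walls fitting between their inner faces.

The open box is on top of the stool.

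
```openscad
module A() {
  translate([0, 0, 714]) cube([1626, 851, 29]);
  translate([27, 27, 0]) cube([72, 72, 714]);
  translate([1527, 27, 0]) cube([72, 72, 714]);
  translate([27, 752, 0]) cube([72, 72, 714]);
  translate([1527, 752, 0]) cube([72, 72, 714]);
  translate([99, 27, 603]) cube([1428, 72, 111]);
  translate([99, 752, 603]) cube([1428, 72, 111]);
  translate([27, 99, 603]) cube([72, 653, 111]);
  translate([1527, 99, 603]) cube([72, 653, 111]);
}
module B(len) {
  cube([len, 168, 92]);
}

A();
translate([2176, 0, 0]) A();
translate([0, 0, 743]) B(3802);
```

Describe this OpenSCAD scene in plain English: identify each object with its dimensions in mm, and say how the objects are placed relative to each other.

A is a rectangular dining table. The top is 1626×851×29 mm with its upper surface at z = 743 mm. It stands on four 72×72 mm square legs, each inset 27 mm from the nearest pair of top edges, running from the floor to the underside of the top. Four apron rails, 72 mm thick and 111 mm tall, run between adjacent legs with their top edges flush with the underside of the top and their outer faces flush with the legs' outer faces.

B is a rectangular beam 3802 mm long (x), 168 mm deep (y), 92 mm thick (z).

The beam spans the tops of two tables placed 550 mm apart, resting at z = 743 mm.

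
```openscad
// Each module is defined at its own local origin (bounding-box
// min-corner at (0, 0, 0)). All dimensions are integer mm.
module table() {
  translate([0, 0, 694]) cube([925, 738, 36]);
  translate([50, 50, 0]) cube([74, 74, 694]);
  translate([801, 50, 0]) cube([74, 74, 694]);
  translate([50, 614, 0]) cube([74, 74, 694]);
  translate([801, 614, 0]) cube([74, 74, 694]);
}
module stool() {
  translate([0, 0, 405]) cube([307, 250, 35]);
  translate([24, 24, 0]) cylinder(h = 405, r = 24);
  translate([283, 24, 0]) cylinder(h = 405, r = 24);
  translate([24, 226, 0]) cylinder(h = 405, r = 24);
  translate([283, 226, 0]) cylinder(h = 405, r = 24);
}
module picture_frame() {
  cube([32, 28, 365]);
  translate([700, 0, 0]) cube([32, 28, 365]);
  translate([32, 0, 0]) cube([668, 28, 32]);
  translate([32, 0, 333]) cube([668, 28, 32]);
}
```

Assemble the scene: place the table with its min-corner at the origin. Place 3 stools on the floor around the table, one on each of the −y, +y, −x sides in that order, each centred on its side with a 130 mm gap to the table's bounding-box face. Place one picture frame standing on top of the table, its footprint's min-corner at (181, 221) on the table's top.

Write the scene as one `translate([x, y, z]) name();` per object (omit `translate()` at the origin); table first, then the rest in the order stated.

table();
translate([309, -380, 0]) stool();
translate([309, 868, 0]) stool();
translate([-437, 244, 0]) stool();
translate([181, 221, 730]) picture_frame();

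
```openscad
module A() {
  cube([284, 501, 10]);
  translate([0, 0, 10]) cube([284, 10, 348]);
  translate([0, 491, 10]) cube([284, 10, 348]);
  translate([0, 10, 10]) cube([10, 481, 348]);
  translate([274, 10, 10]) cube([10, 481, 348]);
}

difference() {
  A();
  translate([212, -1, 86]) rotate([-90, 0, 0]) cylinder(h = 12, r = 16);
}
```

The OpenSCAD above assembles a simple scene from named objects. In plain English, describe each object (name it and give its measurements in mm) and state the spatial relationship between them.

A is an open storage box with external size 284×501×358 mm and wall thickness 10 mm (the base is also 10 mm thick). The base covers the whole footprint; the four walls stand on the base, with the y-facing walls full-width and the x-facing walls fitting between their inner faces.

The open box has a circular hole of radius 16 mm through its front wall, centred at (x = 212, z = 86).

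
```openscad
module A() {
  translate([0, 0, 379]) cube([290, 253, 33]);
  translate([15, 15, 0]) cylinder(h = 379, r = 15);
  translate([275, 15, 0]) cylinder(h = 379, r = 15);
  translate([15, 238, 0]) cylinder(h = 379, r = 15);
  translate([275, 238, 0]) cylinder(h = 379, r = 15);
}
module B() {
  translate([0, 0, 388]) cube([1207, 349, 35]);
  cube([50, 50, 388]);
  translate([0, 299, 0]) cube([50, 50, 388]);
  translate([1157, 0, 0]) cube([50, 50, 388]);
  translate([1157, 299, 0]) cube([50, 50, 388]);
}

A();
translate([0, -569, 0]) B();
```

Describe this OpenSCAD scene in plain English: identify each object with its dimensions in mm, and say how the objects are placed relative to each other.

A is a four-legged stool. The seat is a 290×253×33 mm slab whose top surface is at z = 412 mm; four round legs, each 30 mm in diameter, run from the floor (z = 0) to the underside of the seat, each leg's axis is inset half a diameter from the nearest pair of seat edges (so the leg's bounding box is flush with the corner).

B is a bench: a 1207×349 mm seat slab, 35 mm thick, top at z = 423 mm, on four 50×50 mm square legs flush with the seat corners and standing on z = 0.

The bench is on the floor beside the stool on its −y side.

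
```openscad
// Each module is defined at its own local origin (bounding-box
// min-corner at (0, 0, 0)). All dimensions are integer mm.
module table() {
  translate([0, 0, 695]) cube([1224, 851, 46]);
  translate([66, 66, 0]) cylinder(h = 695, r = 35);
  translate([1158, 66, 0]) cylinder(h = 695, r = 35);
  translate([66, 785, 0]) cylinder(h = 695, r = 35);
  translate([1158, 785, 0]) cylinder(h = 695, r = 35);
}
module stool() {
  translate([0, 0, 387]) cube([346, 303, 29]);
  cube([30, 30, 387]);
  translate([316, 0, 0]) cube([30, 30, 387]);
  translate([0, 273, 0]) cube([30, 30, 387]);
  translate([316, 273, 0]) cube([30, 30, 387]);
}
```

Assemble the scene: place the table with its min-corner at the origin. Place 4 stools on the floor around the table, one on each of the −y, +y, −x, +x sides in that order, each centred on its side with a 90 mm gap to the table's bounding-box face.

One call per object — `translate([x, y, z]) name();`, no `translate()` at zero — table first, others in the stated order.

table();
translate([439, -393, 0]) stool();
translate([439, 941, 0]) stool();
translate([-436, 274, 0]) stool();
translate([1314, 274, 0]) stool();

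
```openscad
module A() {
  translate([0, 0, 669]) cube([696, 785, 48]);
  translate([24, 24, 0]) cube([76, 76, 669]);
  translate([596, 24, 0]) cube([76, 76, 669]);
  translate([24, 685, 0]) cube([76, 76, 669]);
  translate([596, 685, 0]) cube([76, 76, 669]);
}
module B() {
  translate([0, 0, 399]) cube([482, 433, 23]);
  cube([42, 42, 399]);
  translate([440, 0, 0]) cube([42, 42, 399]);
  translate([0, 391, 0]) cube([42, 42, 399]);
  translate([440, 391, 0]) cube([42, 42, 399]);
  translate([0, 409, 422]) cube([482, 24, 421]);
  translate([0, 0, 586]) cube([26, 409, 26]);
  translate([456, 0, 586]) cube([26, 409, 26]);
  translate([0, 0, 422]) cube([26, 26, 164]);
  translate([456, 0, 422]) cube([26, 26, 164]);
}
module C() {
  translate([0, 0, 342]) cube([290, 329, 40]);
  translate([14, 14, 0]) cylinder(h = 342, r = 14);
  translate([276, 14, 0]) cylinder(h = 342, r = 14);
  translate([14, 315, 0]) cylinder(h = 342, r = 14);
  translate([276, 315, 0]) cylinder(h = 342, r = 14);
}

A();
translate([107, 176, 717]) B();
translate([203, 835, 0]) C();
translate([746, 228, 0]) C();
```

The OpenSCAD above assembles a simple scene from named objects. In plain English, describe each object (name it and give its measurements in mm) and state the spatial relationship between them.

A is a rectangular dining table. The top is 696×785×48 mm with its upper surface at z = 717 mm. It stands on four 76×76 mm square legs, each inset 24 mm from the nearest pair of top edges, running from the floor to the underside of the top.

B is a chair. The seat is a 482×433×23 mm slab with its top at z = 422 mm, on four 42×42 mm corner legs (flush with the seat edges, standing on z = 0). A flat backrest 24 mm thick, 421 mm tall, spans the full seat width and rises from the seat top along its +y edge, rear face flush with the rear of the seat. Two armrests of 26×26 mm section run along each side from the seat's front edge to the front of the backrest, top faces 190 mm above the seat top and outer faces flush with the seat's x-edges; a 26×26 mm post under the front of each armrest stands on the seat at the front corner.

C is a four-legged stool. The seat is 290×329 mm, 40 mm thick, top at z = 382 mm. It stands on four round legs, each 28 mm in diameter, from z = 0 to the seat underside, each leg's axis is inset half a diameter from the nearest pair of seat edges (so the leg's bounding box is flush with the corner).

The chair is on top of the table, centred. Two stools sit around the table at the +y, +x sides.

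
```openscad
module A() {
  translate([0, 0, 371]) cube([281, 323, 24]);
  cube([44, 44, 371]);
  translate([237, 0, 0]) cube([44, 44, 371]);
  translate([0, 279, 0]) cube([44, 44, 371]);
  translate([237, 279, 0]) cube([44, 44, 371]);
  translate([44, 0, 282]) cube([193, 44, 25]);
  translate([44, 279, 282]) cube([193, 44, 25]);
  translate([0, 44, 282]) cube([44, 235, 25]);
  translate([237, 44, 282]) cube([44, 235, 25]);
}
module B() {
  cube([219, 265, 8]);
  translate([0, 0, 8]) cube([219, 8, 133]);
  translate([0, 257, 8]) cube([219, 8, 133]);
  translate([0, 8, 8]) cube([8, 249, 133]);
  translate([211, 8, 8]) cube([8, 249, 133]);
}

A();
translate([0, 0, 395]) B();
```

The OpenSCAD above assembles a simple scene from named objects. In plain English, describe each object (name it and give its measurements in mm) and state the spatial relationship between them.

A is a four-legged stool. The seat is a 281×323×24 mm slab whose top surface is at z = 395 mm; four square legs, each 44×44 mm in cross-section, run from the floor (z = 0) to the underside of the seat, each flush with a corner of the seat. Four stretchers, 44 mm wide and 25 mm tall, connect adjacent legs with their undersides at z = 282 mm, each running between the inner faces of the legs it joins and aligned with the legs' outer faces on the other axis.

B is an open storage box with external size 219×265×141 mm and wall thickness 8 mm (the base is also 8 mm thick). The base covers the whole footprint; the four walls stand on the base, with the y-facing walls full-width and the x-facing walls fitting between their inner faces.

The open box is on top of the stool.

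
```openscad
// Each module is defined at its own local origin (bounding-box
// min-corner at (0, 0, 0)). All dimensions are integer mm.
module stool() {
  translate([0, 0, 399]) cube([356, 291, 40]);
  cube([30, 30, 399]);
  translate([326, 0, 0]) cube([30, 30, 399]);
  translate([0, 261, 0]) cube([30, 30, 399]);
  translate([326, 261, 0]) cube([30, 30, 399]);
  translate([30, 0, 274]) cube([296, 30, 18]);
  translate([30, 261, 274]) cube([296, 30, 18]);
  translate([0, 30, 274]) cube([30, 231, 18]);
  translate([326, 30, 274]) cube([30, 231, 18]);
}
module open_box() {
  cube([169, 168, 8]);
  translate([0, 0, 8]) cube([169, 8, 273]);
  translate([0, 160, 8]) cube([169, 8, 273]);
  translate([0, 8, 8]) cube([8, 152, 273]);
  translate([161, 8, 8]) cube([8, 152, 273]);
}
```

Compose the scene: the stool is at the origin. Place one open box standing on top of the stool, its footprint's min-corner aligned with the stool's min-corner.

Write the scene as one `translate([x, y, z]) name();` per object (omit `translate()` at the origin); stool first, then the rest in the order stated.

stool();
translate([0, 0, 439]) open_box();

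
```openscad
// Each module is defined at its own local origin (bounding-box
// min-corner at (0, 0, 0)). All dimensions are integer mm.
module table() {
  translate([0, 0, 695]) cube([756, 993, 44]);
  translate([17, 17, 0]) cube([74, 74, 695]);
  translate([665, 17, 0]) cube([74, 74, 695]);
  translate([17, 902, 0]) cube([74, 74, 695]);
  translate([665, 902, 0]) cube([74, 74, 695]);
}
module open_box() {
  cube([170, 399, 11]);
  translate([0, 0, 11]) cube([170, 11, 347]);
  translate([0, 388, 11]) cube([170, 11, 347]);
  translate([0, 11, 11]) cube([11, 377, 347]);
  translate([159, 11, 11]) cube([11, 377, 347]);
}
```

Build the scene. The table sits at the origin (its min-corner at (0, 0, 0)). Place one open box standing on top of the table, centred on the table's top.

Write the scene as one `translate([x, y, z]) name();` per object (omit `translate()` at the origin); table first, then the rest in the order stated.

table();
translate([293, 297, 739]) open_box();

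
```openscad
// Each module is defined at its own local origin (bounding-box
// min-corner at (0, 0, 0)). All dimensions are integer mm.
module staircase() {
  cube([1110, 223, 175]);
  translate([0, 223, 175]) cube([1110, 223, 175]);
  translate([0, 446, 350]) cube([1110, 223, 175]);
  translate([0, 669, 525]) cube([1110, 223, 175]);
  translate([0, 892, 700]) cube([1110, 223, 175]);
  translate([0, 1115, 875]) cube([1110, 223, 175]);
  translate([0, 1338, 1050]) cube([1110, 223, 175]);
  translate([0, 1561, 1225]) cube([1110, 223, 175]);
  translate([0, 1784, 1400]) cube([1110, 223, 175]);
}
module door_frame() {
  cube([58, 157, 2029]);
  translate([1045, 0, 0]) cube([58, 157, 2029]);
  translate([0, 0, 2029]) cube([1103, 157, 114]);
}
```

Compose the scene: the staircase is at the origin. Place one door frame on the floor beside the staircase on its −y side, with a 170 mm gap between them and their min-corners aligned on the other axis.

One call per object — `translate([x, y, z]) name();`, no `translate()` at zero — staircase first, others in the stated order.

staircase();
translate([0, -327, 0]) door_frame();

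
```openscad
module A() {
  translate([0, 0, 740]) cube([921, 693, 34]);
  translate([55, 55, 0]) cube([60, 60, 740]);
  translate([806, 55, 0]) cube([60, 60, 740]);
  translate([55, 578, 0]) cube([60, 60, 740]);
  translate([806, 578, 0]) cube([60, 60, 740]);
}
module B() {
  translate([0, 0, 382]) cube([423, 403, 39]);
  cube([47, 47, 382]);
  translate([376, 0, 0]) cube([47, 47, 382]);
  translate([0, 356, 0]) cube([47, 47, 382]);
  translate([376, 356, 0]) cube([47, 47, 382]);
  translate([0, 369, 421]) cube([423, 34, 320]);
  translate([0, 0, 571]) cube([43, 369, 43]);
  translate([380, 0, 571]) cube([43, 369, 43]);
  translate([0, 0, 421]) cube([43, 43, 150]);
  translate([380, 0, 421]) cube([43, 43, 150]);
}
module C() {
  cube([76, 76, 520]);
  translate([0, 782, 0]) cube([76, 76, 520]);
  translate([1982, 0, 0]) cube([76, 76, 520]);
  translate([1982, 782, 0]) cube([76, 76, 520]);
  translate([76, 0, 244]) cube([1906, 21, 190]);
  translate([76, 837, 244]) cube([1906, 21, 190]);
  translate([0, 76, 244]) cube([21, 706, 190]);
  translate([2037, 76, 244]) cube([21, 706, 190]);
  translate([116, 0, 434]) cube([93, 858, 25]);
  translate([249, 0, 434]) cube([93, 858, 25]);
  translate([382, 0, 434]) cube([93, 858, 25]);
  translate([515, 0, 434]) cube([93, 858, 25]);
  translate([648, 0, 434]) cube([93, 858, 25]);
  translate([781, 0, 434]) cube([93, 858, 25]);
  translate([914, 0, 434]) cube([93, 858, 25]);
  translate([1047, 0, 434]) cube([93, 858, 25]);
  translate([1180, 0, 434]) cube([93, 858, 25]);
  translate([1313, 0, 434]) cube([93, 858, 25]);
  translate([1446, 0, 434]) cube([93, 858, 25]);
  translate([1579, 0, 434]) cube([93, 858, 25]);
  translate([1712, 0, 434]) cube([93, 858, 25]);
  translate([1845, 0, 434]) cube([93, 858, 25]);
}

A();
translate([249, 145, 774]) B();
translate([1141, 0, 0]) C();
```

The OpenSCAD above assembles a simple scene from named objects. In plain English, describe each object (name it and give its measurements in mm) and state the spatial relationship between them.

A is a rectangular dining table. The top is 921×693×34 mm with its upper surface at z = 774 mm. It stands on four 60×60 mm square legs, each inset 55 mm from the nearest pair of top edges, running from the floor to the underside of the top.

B is a chair. The seat is a 423×403×39 mm slab with its top at z = 421 mm, on four 47×47 mm corner legs (flush with the seat edges, standing on z = 0). A flat backrest 34 mm thick, 320 mm tall, spans the full seat width and rises from the seat top along its +y edge, rear face flush with the rear of the seat. Two armrests of 43×43 mm section run along each side from the seat's front edge to the front of the backrest, top faces 193 mm above the seat top and outer faces flush with the seat's x-edges; a 43×43 mm post under the front of each armrest stands on the seat at the front corner.

C is a bed frame 2058 mm long (x) by 858 mm wide (y). Four 76×76 mm corner posts, 520 mm tall, at the corners of the footprint. Four rails of 21 mm thickness and 190 mm height run between adjacent posts with their undersides at z = 244 mm, their outer faces flush with the outside of the frame (the two x-running rails run between the posts' inner faces; the two y-running rails run between the posts' inner faces). 14 slats, each 93 mm wide (x) and 25 mm thick, lie across the top of the two x-running rails, running the full 858 mm width of the frame in y; the slats are evenly spaced along x between the inner faces of the end posts with equal gaps (rounded down to the nearest mm) at the −x end and between each pair — any rounding remainder accumulates at the +x end.

The chair is on top of the table, centred. The bed frame is on the floor beside the table on its +x side.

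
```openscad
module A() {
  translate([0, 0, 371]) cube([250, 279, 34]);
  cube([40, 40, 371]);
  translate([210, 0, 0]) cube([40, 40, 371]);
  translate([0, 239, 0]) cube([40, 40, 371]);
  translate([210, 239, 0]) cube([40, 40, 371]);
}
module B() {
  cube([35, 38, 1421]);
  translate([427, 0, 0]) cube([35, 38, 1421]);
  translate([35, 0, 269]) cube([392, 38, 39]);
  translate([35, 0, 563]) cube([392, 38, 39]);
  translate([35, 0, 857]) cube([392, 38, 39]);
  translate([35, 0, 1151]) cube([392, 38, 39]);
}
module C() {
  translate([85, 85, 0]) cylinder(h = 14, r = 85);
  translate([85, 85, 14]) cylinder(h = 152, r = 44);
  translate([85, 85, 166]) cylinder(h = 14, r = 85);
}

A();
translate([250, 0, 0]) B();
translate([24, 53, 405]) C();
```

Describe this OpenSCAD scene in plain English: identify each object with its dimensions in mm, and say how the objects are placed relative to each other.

A is a four-legged stool. The seat is 250×279 mm, 34 mm thick, top at z = 405 mm. It stands on four square legs, each 40×40 mm in cross-section, from z = 0 to the seat underside, each flush with a corner of the seat.

B is a straight ladder. Two 35×38 mm vertical rails, 1421 mm tall, stand 462 mm apart (outside-to-outside) with their front faces coplanar on the −y side. 4 rungs, each 38 mm deep and 39 mm tall, span between the inner faces of the rails, front faces flush with the rails. The lowest rung's underside is at z = 269 mm and rungs are spaced 294 mm apart (underside to underside).

C is a spool: two coaxial disc flanges of radius 85 mm and thickness 14 mm, joined by a core cylinder of radius 44 mm and height 152 mm. The lower flange rests on z = 0 and the three cylinders share a vertical axis.

The ladder is against the stool's +x side, with their −y faces flush. The spool is on top of the stool.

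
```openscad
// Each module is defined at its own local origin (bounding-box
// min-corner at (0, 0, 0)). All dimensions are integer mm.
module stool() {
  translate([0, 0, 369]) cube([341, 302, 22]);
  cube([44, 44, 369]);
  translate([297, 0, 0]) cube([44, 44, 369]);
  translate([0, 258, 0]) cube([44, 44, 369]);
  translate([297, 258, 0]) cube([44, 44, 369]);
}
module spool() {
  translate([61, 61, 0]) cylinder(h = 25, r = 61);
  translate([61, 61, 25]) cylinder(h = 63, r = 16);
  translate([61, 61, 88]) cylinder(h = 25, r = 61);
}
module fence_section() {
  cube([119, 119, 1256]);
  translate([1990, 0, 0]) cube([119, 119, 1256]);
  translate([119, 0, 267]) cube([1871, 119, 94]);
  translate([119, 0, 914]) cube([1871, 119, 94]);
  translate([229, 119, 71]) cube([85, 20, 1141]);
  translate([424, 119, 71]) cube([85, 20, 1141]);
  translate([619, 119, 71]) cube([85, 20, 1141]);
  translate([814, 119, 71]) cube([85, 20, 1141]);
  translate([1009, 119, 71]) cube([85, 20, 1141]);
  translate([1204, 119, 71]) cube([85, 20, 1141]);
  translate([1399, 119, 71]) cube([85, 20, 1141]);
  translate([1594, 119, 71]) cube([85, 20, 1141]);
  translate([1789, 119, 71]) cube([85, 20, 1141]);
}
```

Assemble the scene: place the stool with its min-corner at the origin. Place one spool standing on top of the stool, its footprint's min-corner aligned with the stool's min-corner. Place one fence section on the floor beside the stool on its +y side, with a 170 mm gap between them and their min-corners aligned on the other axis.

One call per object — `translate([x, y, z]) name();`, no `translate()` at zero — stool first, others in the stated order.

stool();
translate([0, 0, 391]) spool();
translate([0, 472, 0]) fence_section();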